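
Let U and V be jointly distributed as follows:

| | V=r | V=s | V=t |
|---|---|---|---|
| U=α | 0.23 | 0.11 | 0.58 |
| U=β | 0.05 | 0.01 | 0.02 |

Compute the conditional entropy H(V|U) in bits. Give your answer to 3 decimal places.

1.287 bits

Marginals: p(U) = (0.9200, 0.0800), p(V) = (0.2800, 0.1200, 0.6000).
H(V|U) = Σ p(U) · H(V|U=·).
  U=α: p=0.9200, H(V|U=α) = 1.2860
  U=β: p=0.0800, H(V|U=β) = 1.2988
Weighted sum = 1.287 bits.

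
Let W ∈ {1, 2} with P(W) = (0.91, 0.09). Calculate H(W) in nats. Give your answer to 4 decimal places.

H(W) = −Σ p·ln p.
  −(0.91)·ln(0.91) = 0.08582
  −(0.09)·ln(0.09) = 0.21672
Sum: 0.08582 + 0.21672 = 0.3025 nats.

0.3025 nats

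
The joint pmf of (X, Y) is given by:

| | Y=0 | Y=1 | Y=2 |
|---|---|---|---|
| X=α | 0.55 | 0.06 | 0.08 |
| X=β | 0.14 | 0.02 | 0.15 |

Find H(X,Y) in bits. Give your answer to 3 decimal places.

1.930 bits

H(X,Y) = −Σ p(x,y)·log₂ p(x,y) over all 6 cells.
  cell (α,0): −0.55·log₂0.55 = 0.4744
  cell (α,1): −0.06·log₂0.06 = 0.2435
  cell (α,2): −0.08·log₂0.08 = 0.2915
  cell (β,0): −0.14·log₂0.14 = 0.3971
  cell (β,1): −0.02·log₂0.02 = 0.1129
  cell (β,2): −0.15·log₂0.15 = 0.4105
Sum = 1.930 bits.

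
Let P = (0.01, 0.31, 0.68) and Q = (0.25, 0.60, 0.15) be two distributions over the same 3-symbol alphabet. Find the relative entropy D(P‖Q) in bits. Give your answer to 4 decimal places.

1.1410 bits

D(P‖Q) = Σ p·log₂(p/q).
  0.01·log₂(0.01/0.25) = -0.04644
  0.31·log₂(0.31/0.60) = -0.29534
  0.68·log₂(0.68/0.15) = 1.48279
D(P‖Q) = 1.1410 bits.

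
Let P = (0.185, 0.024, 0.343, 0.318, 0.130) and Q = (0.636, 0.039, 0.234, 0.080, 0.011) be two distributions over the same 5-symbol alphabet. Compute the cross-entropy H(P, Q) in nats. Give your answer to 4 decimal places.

2.0492 nats

H(P,Q) = −Σ p·ln q.
  −0.185·ln(0.636) = 0.08372
  −0.024·ln(0.039) = 0.07786
  −0.343·ln(0.234) = 0.49818
  −0.318·ln(0.080) = 0.80318
  −0.130·ln(0.011) = 0.58628
H(P,Q) = 2.0492 nats.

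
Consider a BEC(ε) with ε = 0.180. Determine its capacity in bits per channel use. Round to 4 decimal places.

Binary erasure channel: capacity C = 1 − ε.
C = 1 − 0.180 = 0.8200 bits per channel use.

0.8200 bits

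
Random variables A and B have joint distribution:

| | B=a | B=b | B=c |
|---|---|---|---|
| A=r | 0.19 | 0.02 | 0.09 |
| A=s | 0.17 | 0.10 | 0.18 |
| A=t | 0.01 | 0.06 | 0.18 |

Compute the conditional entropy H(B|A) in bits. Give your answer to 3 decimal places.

Chain rule: H(B|A) = H(A,B) − H(A).
Marginals: p(A) = (0.3000, 0.4500, 0.2500), p(B) = (0.3700, 0.1800, 0.4500).
H(A,B) = 2.8481 bits; H(A) = 1.5395 bits.
H(B|A) = 2.8481 − 1.5395 = 1.309 bits.

1.309 bits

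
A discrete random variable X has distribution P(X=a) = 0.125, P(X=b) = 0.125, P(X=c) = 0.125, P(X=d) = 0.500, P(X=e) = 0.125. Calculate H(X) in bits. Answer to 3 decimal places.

2.000 bits

H(X) = −Σ p·log₂ p.
  −(0.125)·log₂(0.125) = 0.3750
  −(0.125)·log₂(0.125) = 0.3750
  −(0.125)·log₂(0.125) = 0.3750
  −(0.500)·log₂(0.500) = 0.5000
  −(0.125)·log₂(0.125) = 0.3750
Sum: 0.3750 + 0.3750 + 0.3750 + 0.5000 + 0.3750 = 2.000 bits.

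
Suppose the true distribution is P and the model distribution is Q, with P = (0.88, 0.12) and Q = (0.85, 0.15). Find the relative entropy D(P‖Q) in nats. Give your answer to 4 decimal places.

0.0037 nats

D(P‖Q) = Σ p·ln(p/q).
  0.88·ln(0.88/0.85) = 0.03052
  0.12·ln(0.12/0.15) = -0.02678
D(P‖Q) = 0.0037 nats.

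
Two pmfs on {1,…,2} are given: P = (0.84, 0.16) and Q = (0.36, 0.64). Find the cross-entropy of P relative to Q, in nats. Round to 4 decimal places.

0.9296 nats

H(P,Q) = −Σ p·ln q.
  −0.84·ln(0.36) = 0.85819
  −0.16·ln(0.64) = 0.07141
H(P,Q) = 0.9296 nats.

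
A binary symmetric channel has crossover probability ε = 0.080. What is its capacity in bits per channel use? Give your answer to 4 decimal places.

Binary symmetric channel: C = 1 − h₂(ε) where h₂ is the binary entropy function.
h₂(0.080) = −0.080·log₂0.080 − 0.920·log₂0.920 = 0.4022.
C = 1 − 0.4022 = 0.5978 bits per channel use.

0.5978 bits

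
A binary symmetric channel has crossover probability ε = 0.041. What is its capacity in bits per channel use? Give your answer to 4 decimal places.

Binary symmetric channel: C = 1 − h₂(ε) where h₂ is the binary entropy function.
h₂(0.041) = −0.041·log₂0.041 − 0.959·log₂0.959 = 0.2469.
C = 1 − 0.2469 = 0.7531 bits per channel use.

0.7531 bits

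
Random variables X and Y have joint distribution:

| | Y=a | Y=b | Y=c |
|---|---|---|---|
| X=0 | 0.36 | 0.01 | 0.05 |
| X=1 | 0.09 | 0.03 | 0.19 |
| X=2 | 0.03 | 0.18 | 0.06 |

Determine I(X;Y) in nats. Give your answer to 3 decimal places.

Marginals: p(X) = (0.4200, 0.3100, 0.2700), p(Y) = (0.4800, 0.2200, 0.3000).
I(X;Y) = H(X) + H(Y) − H(X,Y).
H(X) = 1.0809, H(Y) = 1.0466, H(X,Y) = 1.7837.
I(X;Y) = 1.0809 + 1.0466 − 1.7837 = 0.344 nats.

0.344 nats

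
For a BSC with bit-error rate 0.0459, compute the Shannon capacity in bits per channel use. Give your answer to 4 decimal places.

0.7313 bits

Binary symmetric channel: C = 1 − h₂(ε) where h₂ is the binary entropy function.
h₂(0.0459) = −0.0459·log₂0.0459 − 0.9541·log₂0.9541 = 0.2687.
C = 1 − 0.2687 = 0.7313 bits per channel use.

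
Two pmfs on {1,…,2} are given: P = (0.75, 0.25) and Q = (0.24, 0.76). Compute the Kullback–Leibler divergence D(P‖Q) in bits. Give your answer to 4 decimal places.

D(P‖Q) = Σ p·log₂(p/q).
  0.75·log₂(0.75/0.24) = 1.23289
  0.25·log₂(0.25/0.76) = -0.40102
D(P‖Q) = 0.8319 bits.

0.8319 bits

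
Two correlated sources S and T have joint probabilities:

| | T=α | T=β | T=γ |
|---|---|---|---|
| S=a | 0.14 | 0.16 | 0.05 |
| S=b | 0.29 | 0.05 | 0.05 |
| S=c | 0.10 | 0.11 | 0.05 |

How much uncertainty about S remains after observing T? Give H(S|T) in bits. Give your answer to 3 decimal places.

Marginals: p(S) = (0.3500, 0.3900, 0.2600), p(T) = (0.5300, 0.3200, 0.1500).
H(S|T) = Σ p(T) · H(S|T=·).
  T=α: p=0.5300, H(S|T=α) = 1.4373
  T=β: p=0.3200, H(S|T=β) = 1.4480
  T=γ: p=0.1500, H(S|T=γ) = 1.5850
Weighted sum = 1.463 bits.

1.463 bits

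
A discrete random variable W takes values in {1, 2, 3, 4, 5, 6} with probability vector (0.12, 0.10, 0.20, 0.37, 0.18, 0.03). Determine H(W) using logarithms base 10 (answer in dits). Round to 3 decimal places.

H(W) = −Σ p·log₁₀ p.
  −(0.12)·log₁₀(0.12) = 0.1105
  −(0.10)·log₁₀(0.10) = 0.1000
  −(0.20)·log₁₀(0.20) = 0.1398
  −(0.37)·log₁₀(0.37) = 0.1598
  −(0.18)·log₁₀(0.18) = 0.1341
  −(0.03)·log₁₀(0.03) = 0.0457
Sum: 0.1105 + 0.1000 + 0.1398 + 0.1598 + 0.1341 + 0.0457 = 0.690 dits.

0.690 dits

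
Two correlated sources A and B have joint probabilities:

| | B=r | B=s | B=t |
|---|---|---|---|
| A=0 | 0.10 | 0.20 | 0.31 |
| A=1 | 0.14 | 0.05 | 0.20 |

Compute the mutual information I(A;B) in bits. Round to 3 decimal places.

Marginals: p(A) = (0.6100, 0.3900), p(B) = (0.2400, 0.2500, 0.5100).
I(A;B) = Σ p(x,y)·log₂[p(x,y)/(p(x)p(y))].
  (0,r): 0.10·log₂(0.6831) = -0.0550
  (0,s): 0.20·log₂(1.3115) = 0.0782
  (0,t): 0.31·log₂(0.9965) = -0.0016
  (1,r): 0.14·log₂(1.4957) = 0.0813
  (1,s): 0.05·log₂(0.5128) = -0.0482
  (1,t): 0.20·log₂(1.0055) = 0.0016
Sum = 0.056 bits.

0.056 bits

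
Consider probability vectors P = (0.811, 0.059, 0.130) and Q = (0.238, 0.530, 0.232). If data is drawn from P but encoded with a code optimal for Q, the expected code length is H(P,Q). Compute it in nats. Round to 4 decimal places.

H(P,Q) = −Σ p·ln q.
  −0.811·ln(0.238) = 1.16418
  −0.059·ln(0.530) = 0.03746
  −0.130·ln(0.232) = 0.18993
H(P,Q) = 1.3916 nats.

1.3916 nats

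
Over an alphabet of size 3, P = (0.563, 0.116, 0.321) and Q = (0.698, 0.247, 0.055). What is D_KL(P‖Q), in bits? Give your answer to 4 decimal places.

D(P‖Q) = Σ p·log₂(p/q).
  0.563·log₂(0.563/0.698) = -0.17458
  0.116·log₂(0.116/0.247) = -0.12648
  0.321·log₂(0.321/0.055) = 0.81697
D(P‖Q) = 0.5159 bits.

0.5159 bits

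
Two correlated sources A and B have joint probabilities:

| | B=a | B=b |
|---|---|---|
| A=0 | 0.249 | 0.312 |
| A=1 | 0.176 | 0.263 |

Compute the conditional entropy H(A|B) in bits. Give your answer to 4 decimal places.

0.9879 bits

Marginals: p(A) = (0.5610, 0.4390), p(B) = (0.4250, 0.5750).
H(A|B) = Σ p(B) · H(A|B=·).
  B=a: p=0.4250, H(A|B=a) = 0.9786
  B=b: p=0.5750, H(A|B=b) = 0.9948
Weighted sum = 0.9879 bits.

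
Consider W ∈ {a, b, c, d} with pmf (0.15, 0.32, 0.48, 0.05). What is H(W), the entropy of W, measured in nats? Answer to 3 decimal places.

1.151 nats

H(W) = −Σ p·ln p.
  −(0.15)·ln(0.15) = 0.2846
  −(0.32)·ln(0.32) = 0.3646
  −(0.48)·ln(0.48) = 0.3523
  −(0.05)·ln(0.05) = 0.1498
Sum: 0.2846 + 0.3646 + 0.3523 + 0.1498 = 1.151 nats.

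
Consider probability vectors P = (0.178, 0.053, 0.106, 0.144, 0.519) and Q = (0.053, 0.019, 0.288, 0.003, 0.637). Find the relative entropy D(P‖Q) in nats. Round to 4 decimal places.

0.6152 nats

D(P‖Q) = Σ p·ln(p/q).
  0.178·ln(0.178/0.053) = 0.21565
  0.053·ln(0.053/0.019) = 0.05437
  0.106·ln(0.106/0.288) = -0.10595
  0.144·ln(0.144/0.003) = 0.55745
  0.519·ln(0.519/0.637) = -0.10633
D(P‖Q) = 0.6152 nats.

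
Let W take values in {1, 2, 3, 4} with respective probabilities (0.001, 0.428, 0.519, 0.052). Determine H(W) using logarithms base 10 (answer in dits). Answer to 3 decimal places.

H(W) = −Σ p·log₁₀ p.
  −(0.001)·log₁₀(0.001) = 0.0030
  −(0.428)·log₁₀(0.428) = 0.1577
  −(0.519)·log₁₀(0.519) = 0.1478
  −(0.052)·log₁₀(0.052) = 0.0668
Sum: 0.0030 + 0.1577 + 0.1478 + 0.0668 = 0.375 dits.

0.375 dits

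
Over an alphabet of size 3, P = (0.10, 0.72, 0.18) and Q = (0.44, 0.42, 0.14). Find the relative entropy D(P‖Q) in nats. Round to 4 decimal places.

D(P‖Q) = Σ p·ln(p/q).
  0.10·ln(0.10/0.44) = -0.14816
  0.72·ln(0.72/0.42) = 0.38808
  0.18·ln(0.18/0.14) = 0.04524
D(P‖Q) = 0.2852 nats.

0.2852 nats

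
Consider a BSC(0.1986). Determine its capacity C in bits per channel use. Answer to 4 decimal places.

0.2809 bits

Binary symmetric channel: C = 1 − h₂(ε) where h₂ is the binary entropy function.
h₂(0.1986) = −0.1986·log₂0.1986 − 0.8014·log₂0.8014 = 0.7191.
C = 1 − 0.7191 = 0.2809 bits per channel use.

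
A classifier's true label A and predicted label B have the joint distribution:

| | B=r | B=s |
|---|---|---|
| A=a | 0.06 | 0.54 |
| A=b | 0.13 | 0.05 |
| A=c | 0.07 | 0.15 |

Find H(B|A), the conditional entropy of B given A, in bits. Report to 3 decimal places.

Chain rule: H(B|A) = H(A,B) − H(A).
Marginals: p(A) = (0.6000, 0.1800, 0.2200), p(B) = (0.2600, 0.7400).
H(A,B) = 2.0014 bits; H(A) = 1.3681 bits.
H(B|A) = 2.0014 − 1.3681 = 0.633 bits.

0.633 bits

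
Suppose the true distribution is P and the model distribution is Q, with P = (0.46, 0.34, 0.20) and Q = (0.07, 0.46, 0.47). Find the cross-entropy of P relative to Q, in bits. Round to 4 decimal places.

H(P,Q) = −Σ p·log₂ q.
  −0.46·log₂(0.07) = 1.76479
  −0.34·log₂(0.46) = 0.38090
  −0.20·log₂(0.47) = 0.21785
H(P,Q) = 2.3635 bits.

2.3635 bits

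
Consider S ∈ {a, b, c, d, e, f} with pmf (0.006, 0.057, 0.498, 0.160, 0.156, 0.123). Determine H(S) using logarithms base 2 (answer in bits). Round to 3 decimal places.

1.994 bits

H(S) = −Σ p·log₂ p.
  −(0.006)·log₂(0.006) = 0.0443
  −(0.057)·log₂(0.057) = 0.2356
  −(0.498)·log₂(0.498) = 0.5009
  −(0.160)·log₂(0.160) = 0.4230
  −(0.156)·log₂(0.156) = 0.4181
  −(0.123)·log₂(0.123) = 0.3719
Sum: 0.0443 + 0.2356 + 0.5009 + 0.4230 + 0.4181 + 0.3719 = 1.994 bits.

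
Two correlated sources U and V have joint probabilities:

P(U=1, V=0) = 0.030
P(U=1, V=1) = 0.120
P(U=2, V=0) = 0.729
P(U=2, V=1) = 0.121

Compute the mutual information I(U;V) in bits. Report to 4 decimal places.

Marginals: p(U) = (0.1500, 0.8500), p(V) = (0.7590, 0.2410).
I(U;V) = H(U) + H(V) − H(U,V).
H(U) = 0.6098, H(V) = 0.7967, H(U,V) = 1.2199.
I(U;V) = 0.6098 + 0.7967 − 1.2199 = 0.1866 bits.

0.1866 bits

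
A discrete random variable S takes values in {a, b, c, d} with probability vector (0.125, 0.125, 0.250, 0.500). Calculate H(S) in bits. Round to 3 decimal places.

1.750 bits

H(S) = −Σ p·log₂ p.
  −(0.125)·log₂(0.125) = 0.3750
  −(0.125)·log₂(0.125) = 0.3750
  −(0.250)·log₂(0.250) = 0.5000
  −(0.500)·log₂(0.500) = 0.5000
Sum: 0.3750 + 0.3750 + 0.5000 + 0.5000 = 1.750 bits.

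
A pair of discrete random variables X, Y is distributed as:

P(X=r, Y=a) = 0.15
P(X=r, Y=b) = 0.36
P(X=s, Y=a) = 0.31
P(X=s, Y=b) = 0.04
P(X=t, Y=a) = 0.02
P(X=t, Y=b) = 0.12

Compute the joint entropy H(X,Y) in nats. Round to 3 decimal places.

H(X,Y) = −Σ p(x,y)·ln p(x,y) over all 6 cells.
  cell (r,a): −0.15·ln0.15 = 0.2846
  cell (r,b): −0.36·ln0.36 = 0.3678
  cell (s,a): −0.31·ln0.31 = 0.3631
  cell (s,b): −0.04·ln0.04 = 0.1288
  cell (t,a): −0.02·ln0.02 = 0.0782
  cell (t,b): −0.12·ln0.12 = 0.2544
Sum = 1.477 nats.

1.477 nats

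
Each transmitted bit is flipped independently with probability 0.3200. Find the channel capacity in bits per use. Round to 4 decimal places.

0.0956 bits

Binary symmetric channel: C = 1 − h₂(ε) where h₂ is the binary entropy function.
h₂(0.3200) = −0.3200·log₂0.3200 − 0.6800·log₂0.6800 = 0.9044.
C = 1 − 0.9044 = 0.0956 bits per channel use.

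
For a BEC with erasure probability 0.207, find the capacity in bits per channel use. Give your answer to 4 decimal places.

Binary erasure channel: capacity C = 1 − ε.
C = 1 − 0.207 = 0.7930 bits per channel use.

0.7930 bits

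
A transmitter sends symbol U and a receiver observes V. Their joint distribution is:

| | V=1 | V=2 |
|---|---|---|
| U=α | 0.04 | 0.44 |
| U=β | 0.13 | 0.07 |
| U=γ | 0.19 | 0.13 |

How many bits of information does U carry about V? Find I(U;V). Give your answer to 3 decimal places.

0.245 bits

Marginals: p(U) = (0.4800, 0.2000, 0.3200), p(V) = (0.3600, 0.6400).
I(U;V) = H(U) + H(V) − H(U,V).
H(U) = 1.4987, H(V) = 0.9427, H(U,V) = 2.1960.
I(U;V) = 1.4987 + 0.9427 − 2.1960 = 0.245 bits.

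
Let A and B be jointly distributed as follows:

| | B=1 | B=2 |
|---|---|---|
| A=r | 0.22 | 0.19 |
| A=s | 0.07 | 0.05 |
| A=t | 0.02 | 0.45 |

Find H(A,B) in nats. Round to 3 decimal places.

1.422 nats

H(A,B) = −Σ p(x,y)·ln p(x,y) over all 6 cells.
  cell (r,1): −0.22·ln0.22 = 0.3331
  cell (r,2): −0.19·ln0.19 = 0.3155
  cell (s,1): −0.07·ln0.07 = 0.1861
  cell (s,2): −0.05·ln0.05 = 0.1498
  cell (t,1): −0.02·ln0.02 = 0.0782
  cell (t,2): −0.45·ln0.45 = 0.3593
Sum = 1.422 nats.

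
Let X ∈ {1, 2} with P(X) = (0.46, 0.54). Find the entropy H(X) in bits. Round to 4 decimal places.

H(X) = −Σ p·log₂ p.
  −(0.46)·log₂(0.46) = 0.51534
  −(0.54)·log₂(0.54) = 0.48004
Sum: 0.51534 + 0.48004 = 0.9954 bits.

0.9954 bits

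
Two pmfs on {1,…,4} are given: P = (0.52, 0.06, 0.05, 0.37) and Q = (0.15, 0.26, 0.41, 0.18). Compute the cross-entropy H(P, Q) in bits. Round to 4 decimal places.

2.5195 bits

H(P,Q) = −Σ p·log₂ q.
  −0.52·log₂(0.15) = 1.42322
  −0.06·log₂(0.26) = 0.11660
  −0.05·log₂(0.41) = 0.06432
  −0.37·log₂(0.18) = 0.91535
H(P,Q) = 2.5195 bits.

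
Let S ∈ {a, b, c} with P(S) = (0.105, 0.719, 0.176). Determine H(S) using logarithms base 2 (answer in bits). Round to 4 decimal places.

1.1247 bits

H(S) = −Σ p·log₂ p.
  −(0.105)·log₂(0.105) = 0.34141
  −(0.719)·log₂(0.719) = 0.34220
  −(0.176)·log₂(0.176) = 0.44112
Sum: 0.34141 + 0.34220 + 0.44112 = 1.1247 bits.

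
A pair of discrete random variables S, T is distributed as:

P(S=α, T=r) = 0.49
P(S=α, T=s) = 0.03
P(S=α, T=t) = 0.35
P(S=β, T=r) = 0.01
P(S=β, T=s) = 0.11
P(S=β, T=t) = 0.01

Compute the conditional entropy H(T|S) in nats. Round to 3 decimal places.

0.771 nats

Marginals: p(S) = (0.8700, 0.1300), p(T) = (0.5000, 0.1400, 0.3600).
H(T|S) = Σ p(S) · H(T|S=·).
  S=α: p=0.8700, H(T|S=α) = 0.8058
  S=β: p=0.1300, H(T|S=β) = 0.5360
Weighted sum = 0.771 nats.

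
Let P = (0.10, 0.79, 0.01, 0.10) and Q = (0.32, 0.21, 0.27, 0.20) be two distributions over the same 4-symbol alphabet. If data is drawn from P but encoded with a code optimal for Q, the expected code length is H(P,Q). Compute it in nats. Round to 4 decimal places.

H(P,Q) = −Σ p·ln q.
  −0.10·ln(0.32) = 0.11394
  −0.79·ln(0.21) = 1.23291
  −0.01·ln(0.27) = 0.01309
  −0.10·ln(0.20) = 0.16094
H(P,Q) = 1.5209 nats.

1.5209 nats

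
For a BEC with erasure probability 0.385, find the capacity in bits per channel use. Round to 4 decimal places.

0.6150 bits

Binary erasure channel: capacity C = 1 − ε.
C = 1 − 0.385 = 0.6150 bits per channel use.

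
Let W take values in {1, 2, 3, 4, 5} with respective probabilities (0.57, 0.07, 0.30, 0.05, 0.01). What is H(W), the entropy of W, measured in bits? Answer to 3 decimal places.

H(W) = −Σ p·log₂ p.
  −(0.57)·log₂(0.57) = 0.4623
  −(0.07)·log₂(0.07) = 0.2686
  −(0.30)·log₂(0.30) = 0.5211
  −(0.05)·log₂(0.05) = 0.2161
  −(0.01)·log₂(0.01) = 0.0664
Sum: 0.4623 + 0.2686 + 0.5211 + 0.2161 + 0.0664 = 1.534 bits.

1.534 bits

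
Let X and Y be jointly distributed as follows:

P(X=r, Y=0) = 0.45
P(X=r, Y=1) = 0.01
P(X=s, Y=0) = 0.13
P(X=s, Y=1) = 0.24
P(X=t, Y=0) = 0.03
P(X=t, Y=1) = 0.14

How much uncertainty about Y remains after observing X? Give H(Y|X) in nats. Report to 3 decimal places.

0.367 nats

Chain rule: H(Y|X) = H(X,Y) − H(X).
Marginals: p(X) = (0.4600, 0.3700, 0.1700), p(Y) = (0.6100, 0.3900).
H(X,Y) = 1.3936 nats; H(X) = 1.0263 nats.
H(Y|X) = 1.3936 − 1.0263 = 0.367 nats.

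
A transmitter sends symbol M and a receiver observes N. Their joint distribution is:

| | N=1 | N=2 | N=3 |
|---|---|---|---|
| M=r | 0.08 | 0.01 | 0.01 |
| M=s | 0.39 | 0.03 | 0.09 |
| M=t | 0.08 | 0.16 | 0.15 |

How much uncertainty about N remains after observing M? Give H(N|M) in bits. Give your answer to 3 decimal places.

1.186 bits

Chain rule: H(N|M) = H(M,N) − H(M).
Marginals: p(M) = (0.1000, 0.5100, 0.3900), p(N) = (0.5500, 0.2000, 0.2500).
H(M,N) = 2.5437 bits; H(M) = 1.3574 bits.
H(N|M) = 2.5437 − 1.3574 = 1.186 bits.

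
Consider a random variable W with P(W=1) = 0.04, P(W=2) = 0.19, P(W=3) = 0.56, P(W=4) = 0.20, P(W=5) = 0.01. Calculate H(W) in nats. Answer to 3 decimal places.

1.137 nats

H(W) = −Σ p·ln p.
  −(0.04)·ln(0.04) = 0.1288
  −(0.19)·ln(0.19) = 0.3155
  −(0.56)·ln(0.56) = 0.3247
  −(0.20)·ln(0.20) = 0.3219
  −(0.01)·ln(0.01) = 0.0461
Sum: 0.1288 + 0.3155 + 0.3247 + 0.3219 + 0.0461 = 1.137 nats.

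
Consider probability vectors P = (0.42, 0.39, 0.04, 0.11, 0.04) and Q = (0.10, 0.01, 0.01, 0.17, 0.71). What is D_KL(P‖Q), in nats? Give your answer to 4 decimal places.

1.9240 nats

D(P‖Q) = Σ p·ln(p/q).
  0.42·ln(0.42/0.10) = 0.60274
  0.39·ln(0.39/0.01) = 1.42879
  0.04·ln(0.04/0.01) = 0.05545
  0.11·ln(0.11/0.17) = -0.04788
  0.04·ln(0.04/0.71) = -0.11506
D(P‖Q) = 1.9240 nats.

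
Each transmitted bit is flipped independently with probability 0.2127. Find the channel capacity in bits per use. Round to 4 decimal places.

0.2534 bits

Binary symmetric channel: C = 1 − h₂(ε) where h₂ is the binary entropy function.
h₂(0.2127) = −0.2127·log₂0.2127 − 0.7873·log₂0.7873 = 0.7466.
C = 1 − 0.7466 = 0.2534 bits per channel use.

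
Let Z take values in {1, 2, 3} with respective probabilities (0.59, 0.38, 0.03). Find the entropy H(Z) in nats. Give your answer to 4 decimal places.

0.7842 nats

H(Z) = −Σ p·ln p.
  −(0.59)·ln(0.59) = 0.31130
  −(0.38)·ln(0.38) = 0.36768
  −(0.03)·ln(0.03) = 0.10520
Sum: 0.31130 + 0.36768 + 0.10520 = 0.7842 nats.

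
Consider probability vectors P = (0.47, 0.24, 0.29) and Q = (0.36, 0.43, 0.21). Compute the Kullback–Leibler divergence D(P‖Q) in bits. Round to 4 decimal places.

D(P‖Q) = Σ p·log₂(p/q).
  0.47·log₂(0.47/0.36) = 0.18079
  0.24·log₂(0.24/0.43) = -0.20191
  0.29·log₂(0.29/0.21) = 0.13504
D(P‖Q) = 0.1139 bits.

0.1139 bits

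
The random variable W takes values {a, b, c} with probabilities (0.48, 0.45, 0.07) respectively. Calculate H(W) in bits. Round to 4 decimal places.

H(W) = −Σ p·log₂ p.
  −(0.48)·log₂(0.48) = 0.50827
  −(0.45)·log₂(0.45) = 0.51840
  −(0.07)·log₂(0.07) = 0.26856
Sum: 0.50827 + 0.51840 + 0.26856 = 1.2952 bits.

1.2952 bits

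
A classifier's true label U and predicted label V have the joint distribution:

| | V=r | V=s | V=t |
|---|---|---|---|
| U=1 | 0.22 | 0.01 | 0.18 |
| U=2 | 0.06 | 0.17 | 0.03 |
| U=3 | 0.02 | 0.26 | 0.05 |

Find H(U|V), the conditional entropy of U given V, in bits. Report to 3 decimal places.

1.109 bits

Chain rule: H(U|V) = H(U,V) − H(V).
Marginals: p(U) = (0.4100, 0.2600, 0.3300), p(V) = (0.3000, 0.4400, 0.2600).
H(U,V) = 2.6565 bits; H(V) = 1.5475 bits.
H(U|V) = 2.6565 − 1.5475 = 1.109 bits.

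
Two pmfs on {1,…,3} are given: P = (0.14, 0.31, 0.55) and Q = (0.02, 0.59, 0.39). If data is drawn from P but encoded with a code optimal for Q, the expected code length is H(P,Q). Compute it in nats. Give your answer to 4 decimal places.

1.2291 nats

H(P,Q) = −Σ p·ln q.
  −0.14·ln(0.02) = 0.54768
  −0.31·ln(0.59) = 0.16357
  −0.55·ln(0.39) = 0.51788
H(P,Q) = 1.2291 nats.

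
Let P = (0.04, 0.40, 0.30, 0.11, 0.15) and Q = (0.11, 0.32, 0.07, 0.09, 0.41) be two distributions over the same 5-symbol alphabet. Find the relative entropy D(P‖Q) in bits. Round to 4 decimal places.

D(P‖Q) = Σ p·log₂(p/q).
  0.04·log₂(0.04/0.11) = -0.05838
  0.40·log₂(0.40/0.32) = 0.12877
  0.30·log₂(0.30/0.07) = 0.62986
  0.11·log₂(0.11/0.09) = 0.03185
  0.15·log₂(0.15/0.41) = -0.21760
D(P‖Q) = 0.5145 bits.

0.5145 bits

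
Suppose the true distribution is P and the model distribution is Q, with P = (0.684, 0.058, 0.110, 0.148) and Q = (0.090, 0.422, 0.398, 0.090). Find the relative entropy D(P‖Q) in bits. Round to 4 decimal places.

D(P‖Q) = Σ p·log₂(p/q).
  0.684·log₂(0.684/0.090) = 2.00138
  0.058·log₂(0.058/0.422) = -0.16606
  0.110·log₂(0.110/0.398) = -0.20408
  0.148·log₂(0.148/0.090) = 0.10620
D(P‖Q) = 1.7374 bits.

1.7374 bits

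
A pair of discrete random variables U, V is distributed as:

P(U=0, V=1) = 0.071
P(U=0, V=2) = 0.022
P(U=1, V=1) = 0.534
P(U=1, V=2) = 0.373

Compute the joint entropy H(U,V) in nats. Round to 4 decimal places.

H(U,V) = −Σ p(x,y)·ln p(x,y) over all 4 cells.
  cell (0,1): −0.071·ln0.071 = 0.18780
  cell (0,2): −0.022·ln0.022 = 0.08397
  cell (1,1): −0.534·ln0.534 = 0.33501
  cell (1,2): −0.373·ln0.373 = 0.36784
Sum = 0.9746 nats.

0.9746 nats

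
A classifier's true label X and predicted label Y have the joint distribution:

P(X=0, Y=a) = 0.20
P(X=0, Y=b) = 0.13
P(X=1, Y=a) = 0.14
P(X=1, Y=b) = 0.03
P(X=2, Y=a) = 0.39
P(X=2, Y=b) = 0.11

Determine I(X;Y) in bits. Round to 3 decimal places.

0.028 bits

Marginals: p(X) = (0.3300, 0.1700, 0.5000), p(Y) = (0.7300, 0.2700).
I(X;Y) = H(X) + H(Y) − H(X,Y).
H(X) = 1.4624, H(Y) = 0.8415, H(X,Y) = 2.2760.
I(X;Y) = 1.4624 + 0.8415 − 2.2760 = 0.028 bits.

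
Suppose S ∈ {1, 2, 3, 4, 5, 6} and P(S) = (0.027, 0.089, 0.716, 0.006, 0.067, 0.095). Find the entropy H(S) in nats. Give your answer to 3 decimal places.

0.987 nats

H(S) = −Σ p·ln p.
  −(0.027)·ln(0.027) = 0.0975
  −(0.089)·ln(0.089) = 0.2153
  −(0.716)·ln(0.716) = 0.2392
  −(0.006)·ln(0.006) = 0.0307
  −(0.067)·ln(0.067) = 0.1811
  −(0.095)·ln(0.095) = 0.2236
Sum: 0.0975 + 0.2153 + 0.2392 + 0.0307 + 0.1811 + 0.2236 = 0.987 nats.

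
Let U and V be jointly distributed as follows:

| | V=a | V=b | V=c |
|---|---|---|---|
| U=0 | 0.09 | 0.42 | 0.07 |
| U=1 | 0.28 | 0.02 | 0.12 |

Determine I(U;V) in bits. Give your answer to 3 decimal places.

Marginals: p(U) = (0.5800, 0.4200), p(V) = (0.3700, 0.4400, 0.1900).
I(U;V) = Σ p(x,y)·log₂[p(x,y)/(p(x)p(y))].
  (0,a): 0.09·log₂(0.4194) = -0.1128
  (0,b): 0.42·log₂(1.6458) = 0.3019
  (0,c): 0.07·log₂(0.6352) = -0.0458
  (1,a): 0.28·log₂(1.8018) = 0.2378
  (1,b): 0.02·log₂(0.1082) = -0.0642
  (1,c): 0.12·log₂(1.5038) = 0.0706
Sum = 0.388 bits.

0.388 bits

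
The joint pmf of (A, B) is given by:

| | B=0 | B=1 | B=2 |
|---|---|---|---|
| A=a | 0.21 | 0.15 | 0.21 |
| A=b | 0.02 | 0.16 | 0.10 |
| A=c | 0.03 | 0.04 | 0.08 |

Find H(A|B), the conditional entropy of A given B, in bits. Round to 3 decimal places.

Chain rule: H(A|B) = H(A,B) − H(B).
Marginals: p(A) = (0.5700, 0.2800, 0.1500), p(B) = (0.2600, 0.3500, 0.3900).
H(A,B) = 2.8533 bits; H(B) = 1.5652 bits.
H(A|B) = 2.8533 − 1.5652 = 1.288 bits.

1.288 bits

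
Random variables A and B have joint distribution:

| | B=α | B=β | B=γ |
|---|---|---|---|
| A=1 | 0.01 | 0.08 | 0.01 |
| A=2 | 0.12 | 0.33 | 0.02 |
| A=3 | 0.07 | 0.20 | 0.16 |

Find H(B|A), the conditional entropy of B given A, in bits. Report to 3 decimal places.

1.220 bits

Marginals: p(A) = (0.1000, 0.4700, 0.4300), p(B) = (0.2000, 0.6100, 0.1900).
H(B|A) = Σ p(A) · H(B|A=·).
  A=1: p=0.1000, H(B|A=1) = 0.9219
  A=2: p=0.4700, H(B|A=2) = 1.0549
  A=3: p=0.4300, H(B|A=3) = 1.4707
Weighted sum = 1.220 bits.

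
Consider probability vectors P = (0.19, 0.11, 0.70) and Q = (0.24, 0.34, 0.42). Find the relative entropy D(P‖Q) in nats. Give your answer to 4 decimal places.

0.1891 nats

D(P‖Q) = Σ p·ln(p/q).
  0.19·ln(0.19/0.24) = -0.04439
  0.11·ln(0.11/0.34) = -0.12413
  0.70·ln(0.70/0.42) = 0.35758
D(P‖Q) = 0.1891 nats.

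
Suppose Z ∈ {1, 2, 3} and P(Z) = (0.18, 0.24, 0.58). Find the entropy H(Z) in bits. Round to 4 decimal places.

H(Z) = −Σ p·log₂ p.
  −(0.18)·log₂(0.18) = 0.44531
  −(0.24)·log₂(0.24) = 0.49413
  −(0.58)·log₂(0.58) = 0.45581
Sum: 0.44531 + 0.49413 + 0.45581 = 1.3952 bits.

1.3952 bits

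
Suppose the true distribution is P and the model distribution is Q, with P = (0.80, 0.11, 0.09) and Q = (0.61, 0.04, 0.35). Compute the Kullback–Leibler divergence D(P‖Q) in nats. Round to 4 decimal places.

0.2060 nats

D(P‖Q) = Σ p·ln(p/q).
  0.80·ln(0.80/0.61) = 0.21692
  0.11·ln(0.11/0.04) = 0.11128
  0.09·ln(0.09/0.35) = -0.12223
D(P‖Q) = 0.2060 nats.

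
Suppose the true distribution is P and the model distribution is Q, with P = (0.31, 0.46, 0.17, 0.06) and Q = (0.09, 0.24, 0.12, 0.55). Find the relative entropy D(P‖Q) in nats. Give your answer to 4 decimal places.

D(P‖Q) = Σ p·ln(p/q).
  0.31·ln(0.31/0.09) = 0.38340
  0.46·ln(0.46/0.24) = 0.29927
  0.17·ln(0.17/0.12) = 0.05921
  0.06·ln(0.06/0.55) = -0.13293
D(P‖Q) = 0.6089 nats.

0.6089 nats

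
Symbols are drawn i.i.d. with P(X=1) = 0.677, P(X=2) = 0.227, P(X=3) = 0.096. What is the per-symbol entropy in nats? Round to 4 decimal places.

0.8257 nats

H(X) = −Σ p·ln p.
  −(0.677)·ln(0.677) = 0.26409
  −(0.227)·ln(0.227) = 0.33660
  −(0.096)·ln(0.096) = 0.22497
Sum: 0.26409 + 0.33660 + 0.22497 = 0.8257 nats.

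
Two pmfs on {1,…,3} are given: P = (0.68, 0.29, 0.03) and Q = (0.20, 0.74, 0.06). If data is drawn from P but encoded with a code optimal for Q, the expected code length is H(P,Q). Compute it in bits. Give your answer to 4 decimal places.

1.8267 bits

H(P,Q) = −Σ p·log₂ q.
  −0.68·log₂(0.20) = 1.57891
  −0.29·log₂(0.74) = 0.12598
  −0.03·log₂(0.06) = 0.12177
H(P,Q) = 1.8267 bits.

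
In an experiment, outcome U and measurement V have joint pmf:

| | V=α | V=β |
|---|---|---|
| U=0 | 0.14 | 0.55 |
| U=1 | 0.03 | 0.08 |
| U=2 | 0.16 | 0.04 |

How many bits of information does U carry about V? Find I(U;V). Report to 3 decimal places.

Marginals: p(U) = (0.6900, 0.1100, 0.2000), p(V) = (0.3300, 0.6700).
I(U;V) = Σ p(x,y)·log₂[p(x,y)/(p(x)p(y))].
  (0,α): 0.14·log₂(0.6148) = -0.0982
  (0,β): 0.55·log₂(1.1897) = 0.1378
  (1,α): 0.03·log₂(0.8264) = -0.0083
  (1,β): 0.08·log₂(1.0855) = 0.0095
  (2,α): 0.16·log₂(2.4242) = 0.2044
  (2,β): 0.04·log₂(0.2985) = -0.0698
Sum = 0.175 bits.

0.175 bits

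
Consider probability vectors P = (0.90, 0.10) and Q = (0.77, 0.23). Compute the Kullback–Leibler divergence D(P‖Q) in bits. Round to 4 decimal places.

0.0824 bits

D(P‖Q) = Σ p·log₂(p/q).
  0.90·log₂(0.90/0.77) = 0.20256
  0.10·log₂(0.10/0.23) = -0.12016
D(P‖Q) = 0.0824 bits.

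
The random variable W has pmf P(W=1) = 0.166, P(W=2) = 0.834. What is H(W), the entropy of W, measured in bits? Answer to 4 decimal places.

0.6485 bits

H(W) = −Σ p·log₂ p.
  −(0.166)·log₂(0.166) = 0.43006
  −(0.834)·log₂(0.834) = 0.21841
Sum: 0.43006 + 0.21841 = 0.6485 bits.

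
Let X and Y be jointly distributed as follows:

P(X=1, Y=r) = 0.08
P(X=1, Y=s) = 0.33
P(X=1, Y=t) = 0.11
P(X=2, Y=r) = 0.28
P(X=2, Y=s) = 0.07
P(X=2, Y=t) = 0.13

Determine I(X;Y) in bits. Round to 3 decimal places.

0.217 bits

Marginals: p(X) = (0.5200, 0.4800), p(Y) = (0.3600, 0.4000, 0.2400).
I(X;Y) = H(X) + H(Y) − H(X,Y).
H(X) = 0.9988, H(Y) = 1.5535, H(X,Y) = 2.3350.
I(X;Y) = 0.9988 + 1.5535 − 2.3350 = 0.217 bits.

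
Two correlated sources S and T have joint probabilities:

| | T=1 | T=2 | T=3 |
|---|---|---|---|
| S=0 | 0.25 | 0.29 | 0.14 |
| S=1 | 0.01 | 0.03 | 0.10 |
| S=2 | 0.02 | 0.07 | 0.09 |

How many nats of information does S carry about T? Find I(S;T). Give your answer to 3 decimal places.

0.092 nats

Marginals: p(S) = (0.6800, 0.1400, 0.1800), p(T) = (0.2800, 0.3900, 0.3300).
I(S;T) = H(S) + H(T) − H(S,T).
H(S) = 0.8462, H(T) = 1.0895, H(S,T) = 1.8434.
I(S;T) = 0.8462 + 1.0895 − 1.8434 = 0.092 nats.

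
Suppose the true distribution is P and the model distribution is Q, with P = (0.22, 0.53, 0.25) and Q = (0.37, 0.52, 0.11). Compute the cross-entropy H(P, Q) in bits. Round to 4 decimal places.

1.6117 bits

H(P,Q) = −Σ p·log₂ q.
  −0.22·log₂(0.37) = 0.31557
  −0.53·log₂(0.52) = 0.50001
  −0.25·log₂(0.11) = 0.79611
H(P,Q) = 1.6117 bits.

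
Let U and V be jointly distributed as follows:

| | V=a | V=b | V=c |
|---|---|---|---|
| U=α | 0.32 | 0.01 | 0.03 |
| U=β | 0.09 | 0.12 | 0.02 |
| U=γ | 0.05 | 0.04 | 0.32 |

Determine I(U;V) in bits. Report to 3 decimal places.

0.562 bits

Marginals: p(U) = (0.3600, 0.2300, 0.4100), p(V) = (0.4600, 0.1700, 0.3700).
I(U;V) = Σ p(x,y)·log₂[p(x,y)/(p(x)p(y))].
  (α,a): 0.32·log₂(1.9324) = 0.3041
  (α,b): 0.01·log₂(0.1634) = -0.0261
  (α,c): 0.03·log₂(0.2252) = -0.0645
  (β,a): 0.09·log₂(0.8507) = -0.0210
  (β,b): 0.12·log₂(3.0691) = 0.1941
  (β,c): 0.02·log₂(0.2350) = -0.0418
  (γ,a): 0.05·log₂(0.2651) = -0.0958
  (γ,b): 0.04·log₂(0.5739) = -0.0320
  (γ,c): 0.32·log₂(2.1094) = 0.3446
Sum = 0.562 bits.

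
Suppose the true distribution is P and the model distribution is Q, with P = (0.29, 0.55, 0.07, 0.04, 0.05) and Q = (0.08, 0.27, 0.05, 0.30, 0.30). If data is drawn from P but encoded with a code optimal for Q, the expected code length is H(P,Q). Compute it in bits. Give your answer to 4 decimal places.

H(P,Q) = −Σ p·log₂ q.
  −0.29·log₂(0.08) = 1.05672
  −0.55·log₂(0.27) = 1.03893
  −0.07·log₂(0.05) = 0.30253
  −0.04·log₂(0.30) = 0.06948
  −0.05·log₂(0.30) = 0.08685
H(P,Q) = 2.5545 bits.

2.5545 bits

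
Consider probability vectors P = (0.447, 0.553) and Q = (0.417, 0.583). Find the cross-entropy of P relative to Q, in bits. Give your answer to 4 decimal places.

0.9945 bits

H(P,Q) = −Σ p·log₂ q.
  −0.447·log₂(0.417) = 0.56406
  −0.553·log₂(0.583) = 0.43047
H(P,Q) = 0.9945 bits.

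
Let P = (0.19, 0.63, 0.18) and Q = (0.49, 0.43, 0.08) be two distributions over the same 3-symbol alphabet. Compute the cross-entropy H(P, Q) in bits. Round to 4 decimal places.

H(P,Q) = −Σ p·log₂ q.
  −0.19·log₂(0.49) = 0.19554
  −0.63·log₂(0.43) = 0.76708
  −0.18·log₂(0.08) = 0.65589
H(P,Q) = 1.6185 bits.

1.6185 bits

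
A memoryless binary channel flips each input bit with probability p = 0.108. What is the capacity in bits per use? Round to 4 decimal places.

Binary symmetric channel: C = 1 − h₂(ε) where h₂ is the binary entropy function.
h₂(0.108) = −0.108·log₂0.108 − 0.892·log₂0.892 = 0.4939.
C = 1 − 0.4939 = 0.5061 bits per channel use.

0.5061 bits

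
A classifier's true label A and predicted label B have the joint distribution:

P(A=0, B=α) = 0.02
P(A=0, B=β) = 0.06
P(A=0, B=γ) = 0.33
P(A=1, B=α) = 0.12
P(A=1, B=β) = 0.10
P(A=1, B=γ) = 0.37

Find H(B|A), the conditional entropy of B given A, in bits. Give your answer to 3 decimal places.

1.138 bits

Marginals: p(A) = (0.4100, 0.5900), p(B) = (0.1400, 0.1600, 0.7000).
H(B|A) = Σ p(A) · H(B|A=·).
  A=0: p=0.4100, H(B|A=0) = 0.8704
  A=1: p=0.5900, H(B|A=1) = 1.3235
Weighted sum = 1.138 bits.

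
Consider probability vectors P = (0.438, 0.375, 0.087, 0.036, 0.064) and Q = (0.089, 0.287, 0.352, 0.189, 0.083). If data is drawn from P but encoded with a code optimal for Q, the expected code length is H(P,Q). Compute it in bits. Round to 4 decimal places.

H(P,Q) = −Σ p·log₂ q.
  −0.438·log₂(0.089) = 1.52864
  −0.375·log₂(0.287) = 0.67533
  −0.087·log₂(0.352) = 0.13105
  −0.036·log₂(0.189) = 0.08653
  −0.064·log₂(0.083) = 0.22981
H(P,Q) = 2.6514 bits.

2.6514 bits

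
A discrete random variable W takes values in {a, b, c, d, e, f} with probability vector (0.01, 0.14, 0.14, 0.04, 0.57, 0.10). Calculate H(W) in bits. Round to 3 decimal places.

H(W) = −Σ p·log₂ p.
  −(0.01)·log₂(0.01) = 0.0664
  −(0.14)·log₂(0.14) = 0.3971
  −(0.14)·log₂(0.14) = 0.3971
  −(0.04)·log₂(0.04) = 0.1858
  −(0.57)·log₂(0.57) = 0.4623
  −(0.10)·log₂(0.10) = 0.3322
Sum: 0.0664 + 0.3971 + 0.3971 + 0.1858 + 0.4623 + 0.3322 = 1.841 bits.

1.841 bits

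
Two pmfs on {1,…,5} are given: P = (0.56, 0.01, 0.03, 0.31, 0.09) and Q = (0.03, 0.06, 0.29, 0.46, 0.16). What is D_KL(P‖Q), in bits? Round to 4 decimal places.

1.9893 bits

D(P‖Q) = Σ p·log₂(p/q).
  0.56·log₂(0.56/0.03) = 2.36454
  0.01·log₂(0.01/0.06) = -0.02585
  0.03·log₂(0.03/0.29) = -0.09819
  0.31·log₂(0.31/0.46) = -0.17650
  0.09·log₂(0.09/0.16) = -0.07471
D(P‖Q) = 1.9893 bits.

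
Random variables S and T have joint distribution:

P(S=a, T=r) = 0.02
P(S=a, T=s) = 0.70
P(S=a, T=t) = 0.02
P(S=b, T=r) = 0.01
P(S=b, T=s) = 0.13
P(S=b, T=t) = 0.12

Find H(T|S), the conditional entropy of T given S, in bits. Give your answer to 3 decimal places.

Chain rule: H(T|S) = H(S,T) − H(S).
Marginals: p(S) = (0.7400, 0.2600), p(T) = (0.0300, 0.8300, 0.1400).
H(S,T) = 1.4021 bits; H(S) = 0.8267 bits.
H(T|S) = 1.4021 − 0.8267 = 0.575 bits.

0.575 bits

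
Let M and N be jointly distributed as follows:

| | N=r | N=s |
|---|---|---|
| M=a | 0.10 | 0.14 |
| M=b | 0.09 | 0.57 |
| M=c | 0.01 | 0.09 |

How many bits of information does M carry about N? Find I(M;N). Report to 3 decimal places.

0.061 bits

Marginals: p(M) = (0.2400, 0.6600, 0.1000), p(N) = (0.2000, 0.8000).
I(M;N) = Σ p(x,y)·log₂[p(x,y)/(p(x)p(y))].
  (a,r): 0.10·log₂(2.0833) = 0.1059
  (a,s): 0.14·log₂(0.7292) = -0.0638
  (b,r): 0.09·log₂(0.6818) = -0.0497
  (b,s): 0.57·log₂(1.0795) = 0.0629
  (c,r): 0.01·log₂(0.5000) = -0.0100
  (c,s): 0.09·log₂(1.1250) = 0.0153
Sum = 0.061 bits.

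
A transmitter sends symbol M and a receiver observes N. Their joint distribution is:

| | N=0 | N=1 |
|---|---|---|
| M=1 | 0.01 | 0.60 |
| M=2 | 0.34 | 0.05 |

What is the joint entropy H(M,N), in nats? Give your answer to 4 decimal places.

0.8691 nats

H(M,N) = −Σ p(x,y)·ln p(x,y) over all 4 cells.
  cell (1,0): −0.01·ln0.01 = 0.04605
  cell (1,1): −0.60·ln0.60 = 0.30650
  cell (2,0): −0.34·ln0.34 = 0.36680
  cell (2,1): −0.05·ln0.05 = 0.14979
Sum = 0.8691 nats.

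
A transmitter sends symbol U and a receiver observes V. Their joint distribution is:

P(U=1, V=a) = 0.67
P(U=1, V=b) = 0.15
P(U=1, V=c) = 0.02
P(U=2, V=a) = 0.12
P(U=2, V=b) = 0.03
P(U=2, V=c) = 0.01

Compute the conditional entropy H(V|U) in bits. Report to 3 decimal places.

Marginals: p(U) = (0.8400, 0.1600), p(V) = (0.7900, 0.1800, 0.0300).
H(V|U) = Σ p(U) · H(V|U=·).
  U=1: p=0.8400, H(V|U=1) = 0.8324
  U=2: p=0.1600, H(V|U=2) = 1.0141
Weighted sum = 0.861 bits.

0.861 bits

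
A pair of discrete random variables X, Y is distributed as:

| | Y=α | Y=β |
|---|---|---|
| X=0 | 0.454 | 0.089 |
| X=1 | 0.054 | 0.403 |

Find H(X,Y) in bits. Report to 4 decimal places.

H(X,Y) = −Σ p(x,y)·log₂ p(x,y) over all 4 cells.
  cell (0,α): −0.454·log₂0.454 = 0.51721
  cell (0,β): −0.089·log₂0.089 = 0.31061
  cell (1,α): −0.054·log₂0.054 = 0.22739
  cell (1,β): −0.403·log₂0.403 = 0.52839
Sum = 1.5836 bits.

1.5836 bits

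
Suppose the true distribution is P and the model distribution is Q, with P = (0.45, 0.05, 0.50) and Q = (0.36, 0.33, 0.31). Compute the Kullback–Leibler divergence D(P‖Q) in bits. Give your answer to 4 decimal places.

D(P‖Q) = Σ p·log₂(p/q).
  0.45·log₂(0.45/0.36) = 0.14487
  0.05·log₂(0.05/0.33) = -0.13612
  0.50·log₂(0.50/0.31) = 0.34483
D(P‖Q) = 0.3536 bits.

0.3536 bits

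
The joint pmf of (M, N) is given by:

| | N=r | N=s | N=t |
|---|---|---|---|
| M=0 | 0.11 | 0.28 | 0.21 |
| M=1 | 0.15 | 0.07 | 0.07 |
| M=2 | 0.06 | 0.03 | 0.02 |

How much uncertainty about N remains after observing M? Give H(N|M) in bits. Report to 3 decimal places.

Marginals: p(M) = (0.6000, 0.2900, 0.1100), p(N) = (0.3200, 0.3800, 0.3000).
H(N|M) = Σ p(M) · H(N|M=·).
  M=0: p=0.6000, H(N|M=0) = 1.4919
  M=1: p=0.2900, H(N|M=1) = 1.4819
  M=2: p=0.1100, H(N|M=2) = 1.4354
Weighted sum = 1.483 bits.

1.483 bits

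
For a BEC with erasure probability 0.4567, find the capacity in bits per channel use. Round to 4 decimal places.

0.5433 bits

Binary erasure channel: capacity C = 1 − ε.
C = 1 − 0.4567 = 0.5433 bits per channel use.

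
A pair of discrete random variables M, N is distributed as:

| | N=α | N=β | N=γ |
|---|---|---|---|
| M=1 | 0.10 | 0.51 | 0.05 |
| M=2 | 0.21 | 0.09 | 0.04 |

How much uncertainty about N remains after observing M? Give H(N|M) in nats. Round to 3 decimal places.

0.756 nats

Chain rule: H(N|M) = H(M,N) − H(M).
Marginals: p(M) = (0.6600, 0.3400), p(N) = (0.3100, 0.6000, 0.0900).
H(M,N) = 1.3967 nats; H(M) = 0.6410 nats.
H(N|M) = 1.3967 − 0.6410 = 0.756 nats.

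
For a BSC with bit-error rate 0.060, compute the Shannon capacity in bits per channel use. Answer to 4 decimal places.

0.6726 bits

Binary symmetric channel: C = 1 − h₂(ε) where h₂ is the binary entropy function.
h₂(0.060) = −0.060·log₂0.060 − 0.940·log₂0.940 = 0.3274.
C = 1 − 0.3274 = 0.6726 bits per channel use.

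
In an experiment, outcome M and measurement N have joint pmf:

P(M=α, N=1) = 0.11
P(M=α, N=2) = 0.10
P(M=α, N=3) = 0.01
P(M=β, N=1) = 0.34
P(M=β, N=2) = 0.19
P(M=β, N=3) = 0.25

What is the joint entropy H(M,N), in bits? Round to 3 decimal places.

H(M,N) = −Σ p(x,y)·log₂ p(x,y) over all 6 cells.
  cell (α,1): −0.11·log₂0.11 = 0.3503
  cell (α,2): −0.10·log₂0.10 = 0.3322
  cell (α,3): −0.01·log₂0.01 = 0.0664
  cell (β,1): −0.34·log₂0.34 = 0.5292
  cell (β,2): −0.19·log₂0.19 = 0.4552
  cell (β,3): −0.25·log₂0.25 = 0.5000
Sum = 2.233 bits.

2.233 bits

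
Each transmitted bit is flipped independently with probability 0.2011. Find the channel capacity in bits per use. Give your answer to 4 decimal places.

Binary symmetric channel: C = 1 − h₂(ε) where h₂ is the binary entropy function.
h₂(0.2011) = −0.2011·log₂0.2011 − 0.7989·log₂0.7989 = 0.7241.
C = 1 − 0.7241 = 0.2759 bits per channel use.

0.2759 bits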